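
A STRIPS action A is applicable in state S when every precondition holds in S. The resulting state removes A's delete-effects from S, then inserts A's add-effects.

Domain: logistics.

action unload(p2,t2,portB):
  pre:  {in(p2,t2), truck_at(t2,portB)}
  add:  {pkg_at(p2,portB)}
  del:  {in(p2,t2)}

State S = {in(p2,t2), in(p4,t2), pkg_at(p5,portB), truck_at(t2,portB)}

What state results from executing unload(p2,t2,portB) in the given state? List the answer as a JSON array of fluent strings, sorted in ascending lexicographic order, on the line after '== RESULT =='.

Compute (S \ del) ∪ add:
  pre ⊆ S: {in(p2,t2), truck_at(t2,portB)} ⊆ S  — applicable
  S \ del = {in(p4,t2), pkg_at(p5,portB), truck_at(t2,portB)}
  ∪ add   = {in(p4,t2), pkg_at(p2,portB), pkg_at(p5,portB), truck_at(t2,portB)}

== RESULT ==
["in(p4,t2)", "pkg_at(p2,portB)", "pkg_at(p5,portB)", "truck_at(t2,portB)"]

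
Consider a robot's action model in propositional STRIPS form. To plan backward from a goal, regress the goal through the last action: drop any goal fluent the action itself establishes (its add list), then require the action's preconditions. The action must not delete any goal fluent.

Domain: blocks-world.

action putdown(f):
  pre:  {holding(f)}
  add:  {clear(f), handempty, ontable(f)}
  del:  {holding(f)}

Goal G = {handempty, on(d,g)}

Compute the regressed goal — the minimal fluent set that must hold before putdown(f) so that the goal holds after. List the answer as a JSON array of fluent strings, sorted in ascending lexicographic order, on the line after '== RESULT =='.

Compute (G \ add) ∪ pre:
  G ∩ del = {}  (empty — regression defined)
  G \ add = {handempty, on(d,g)} \ {clear(f), handempty, ontable(f)} = {on(d,g)}
  ∪ pre   = {on(d,g)} ∪ {holding(f)}
          = {holding(f), on(d,g)}

== RESULT ==
["holding(f)", "on(d,g)"]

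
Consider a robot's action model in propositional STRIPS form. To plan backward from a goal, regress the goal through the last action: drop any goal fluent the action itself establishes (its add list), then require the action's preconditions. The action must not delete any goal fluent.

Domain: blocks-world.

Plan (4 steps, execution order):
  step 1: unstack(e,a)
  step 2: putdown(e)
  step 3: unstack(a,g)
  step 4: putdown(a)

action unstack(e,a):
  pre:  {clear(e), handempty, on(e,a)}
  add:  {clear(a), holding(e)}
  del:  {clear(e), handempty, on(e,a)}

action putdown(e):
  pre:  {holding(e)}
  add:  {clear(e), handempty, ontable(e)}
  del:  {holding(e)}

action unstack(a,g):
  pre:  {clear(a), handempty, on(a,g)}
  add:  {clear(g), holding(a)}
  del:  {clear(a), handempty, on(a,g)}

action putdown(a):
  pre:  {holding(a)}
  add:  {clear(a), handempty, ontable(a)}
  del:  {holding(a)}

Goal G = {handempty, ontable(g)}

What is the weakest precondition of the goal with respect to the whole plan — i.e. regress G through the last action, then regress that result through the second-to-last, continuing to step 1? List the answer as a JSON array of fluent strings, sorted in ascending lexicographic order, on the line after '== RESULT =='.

Regress step by step:
  through step 4 (putdown(a)): drop {handempty}, keep {ontable(g)}, require {holding(a)}
    → {holding(a), ontable(g)}
  through step 3 (unstack(a,g)): drop {holding(a)}, keep {ontable(g)}, require {clear(a), handempty, on(a,g)}
    → {clear(a), handempty, on(a,g), ontable(g)}
  through step 2 (putdown(e)): drop {handempty}, keep {clear(a), on(a,g), ontable(g)}, require {holding(e)}
    → {clear(a), holding(e), on(a,g), ontable(g)}
  through step 1 (unstack(e,a)): drop {clear(a), holding(e)}, keep {on(a,g), ontable(g)}, require {clear(e), handempty, on(e,a)}
    → {clear(e), handempty, on(a,g), on(e,a), ontable(g)}

== RESULT ==
["clear(e)", "handempty", "on(a,g)", "on(e,a)", "ontable(g)"]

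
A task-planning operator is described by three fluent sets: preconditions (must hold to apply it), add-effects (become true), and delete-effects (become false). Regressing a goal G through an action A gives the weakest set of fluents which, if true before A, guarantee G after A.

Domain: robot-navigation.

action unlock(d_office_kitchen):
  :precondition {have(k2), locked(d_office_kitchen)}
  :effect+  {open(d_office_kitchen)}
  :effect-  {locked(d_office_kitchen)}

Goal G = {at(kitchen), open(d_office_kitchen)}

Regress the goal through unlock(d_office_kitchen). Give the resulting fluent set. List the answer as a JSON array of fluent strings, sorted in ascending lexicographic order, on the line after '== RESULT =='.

Regress:
  G ∩ del = {}  (empty — regression defined)
  G \ add = {at(kitchen), open(d_office_kitchen)} \ {open(d_office_kitchen)} = {at(kitchen)}
  ∪ pre   = {at(kitchen)} ∪ {have(k2), locked(d_office_kitchen)}
          = {at(kitchen), have(k2), locked(d_office_kitchen)}

== RESULT ==
["at(kitchen)", "have(k2)", "locked(d_office_kitchen)"]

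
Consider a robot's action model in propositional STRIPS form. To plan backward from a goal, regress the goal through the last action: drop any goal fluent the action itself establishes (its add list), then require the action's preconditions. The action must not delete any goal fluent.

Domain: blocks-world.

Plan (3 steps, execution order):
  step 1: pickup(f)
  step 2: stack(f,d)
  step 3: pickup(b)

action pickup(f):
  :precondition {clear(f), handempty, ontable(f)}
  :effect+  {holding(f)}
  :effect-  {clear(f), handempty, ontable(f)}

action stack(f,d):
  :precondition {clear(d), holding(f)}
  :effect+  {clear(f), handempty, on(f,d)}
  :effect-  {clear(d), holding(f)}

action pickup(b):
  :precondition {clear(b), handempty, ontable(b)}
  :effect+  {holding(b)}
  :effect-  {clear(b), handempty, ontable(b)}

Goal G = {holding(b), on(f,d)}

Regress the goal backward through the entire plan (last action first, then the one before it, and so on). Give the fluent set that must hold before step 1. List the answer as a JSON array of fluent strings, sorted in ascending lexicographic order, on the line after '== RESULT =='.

Regress step by step:
  through step 3 (pickup(b)): drop {holding(b)}, keep {on(f,d)}, require {clear(b), handempty, ontable(b)}
    → {clear(b), handempty, on(f,d), ontable(b)}
  through step 2 (stack(f,d)): drop {handempty, on(f,d)}, keep {clear(b), ontable(b)}, require {clear(d), holding(f)}
    → {clear(b), clear(d), holding(f), ontable(b)}
  through step 1 (pickup(f)): drop {holding(f)}, keep {clear(b), clear(d), ontable(b)}, require {clear(f), handempty, ontable(f)}
    → {clear(b), clear(d), clear(f), handempty, ontable(b), ontable(f)}

== RESULT ==
["clear(b)", "clear(d)", "clear(f)", "handempty", "ontable(b)", "ontable(f)"]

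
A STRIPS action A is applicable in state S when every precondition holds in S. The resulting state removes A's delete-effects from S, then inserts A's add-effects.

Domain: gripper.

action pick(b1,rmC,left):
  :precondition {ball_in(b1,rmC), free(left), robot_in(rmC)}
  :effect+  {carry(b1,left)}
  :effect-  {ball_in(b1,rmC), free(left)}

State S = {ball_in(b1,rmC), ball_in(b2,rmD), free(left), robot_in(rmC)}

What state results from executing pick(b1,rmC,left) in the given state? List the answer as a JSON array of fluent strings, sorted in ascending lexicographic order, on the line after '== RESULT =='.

Compute (S \ del) ∪ add:
  pre ⊆ S: {ball_in(b1,rmC), free(left), robot_in(rmC)} ⊆ S  — applicable
  S \ del = {ball_in(b2,rmD), robot_in(rmC)}
  ∪ add   = {ball_in(b2,rmD), carry(b1,left), robot_in(rmC)}

== RESULT ==
["ball_in(b2,rmD)", "carry(b1,left)", "robot_in(rmC)"]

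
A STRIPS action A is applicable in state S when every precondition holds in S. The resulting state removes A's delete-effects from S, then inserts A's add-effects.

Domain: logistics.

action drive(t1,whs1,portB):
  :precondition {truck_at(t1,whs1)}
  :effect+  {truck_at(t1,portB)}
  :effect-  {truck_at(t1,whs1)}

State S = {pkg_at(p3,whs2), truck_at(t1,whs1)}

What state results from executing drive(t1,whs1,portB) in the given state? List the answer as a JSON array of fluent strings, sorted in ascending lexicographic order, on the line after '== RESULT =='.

Compute (S \ del) ∪ add:
  pre ⊆ S: {truck_at(t1,whs1)} ⊆ S  — applicable
  S \ del = {pkg_at(p3,whs2)}
  ∪ add   = {pkg_at(p3,whs2), truck_at(t1,portB)}

== RESULT ==
["pkg_at(p3,whs2)", "truck_at(t1,portB)"]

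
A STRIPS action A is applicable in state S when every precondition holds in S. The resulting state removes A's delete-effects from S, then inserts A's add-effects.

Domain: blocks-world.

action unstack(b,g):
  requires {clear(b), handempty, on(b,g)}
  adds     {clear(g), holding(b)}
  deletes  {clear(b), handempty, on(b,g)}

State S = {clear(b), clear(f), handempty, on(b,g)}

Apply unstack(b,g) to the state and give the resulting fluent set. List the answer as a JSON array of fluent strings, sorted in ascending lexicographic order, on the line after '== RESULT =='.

Compute (S \ del) ∪ add:
  pre ⊆ S: {clear(b), handempty, on(b,g)} ⊆ S  — applicable
  S \ del = {clear(f)}
  ∪ add   = {clear(f), clear(g), holding(b)}

== RESULT ==
["clear(f)", "clear(g)", "holding(b)"]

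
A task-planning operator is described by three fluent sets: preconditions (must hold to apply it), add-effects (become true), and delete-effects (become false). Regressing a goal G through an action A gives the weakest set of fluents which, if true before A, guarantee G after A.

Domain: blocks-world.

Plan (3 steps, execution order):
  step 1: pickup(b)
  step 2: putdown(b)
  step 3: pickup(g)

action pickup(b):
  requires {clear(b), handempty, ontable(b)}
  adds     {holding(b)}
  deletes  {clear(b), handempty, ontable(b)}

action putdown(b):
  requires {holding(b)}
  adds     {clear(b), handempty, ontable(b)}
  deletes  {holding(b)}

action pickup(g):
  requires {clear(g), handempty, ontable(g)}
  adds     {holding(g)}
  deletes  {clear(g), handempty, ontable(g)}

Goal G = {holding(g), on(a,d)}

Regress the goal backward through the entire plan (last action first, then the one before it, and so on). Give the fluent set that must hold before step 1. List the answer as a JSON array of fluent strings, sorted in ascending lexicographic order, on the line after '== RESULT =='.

Regress step by step:
  through step 3 (pickup(g)): drop {holding(g)}, keep {on(a,d)}, require {clear(g), handempty, ontable(g)}
    → {clear(g), handempty, on(a,d), ontable(g)}
  through step 2 (putdown(b)): drop {handempty}, keep {clear(g), on(a,d), ontable(g)}, require {holding(b)}
    → {clear(g), holding(b), on(a,d), ontable(g)}
  through step 1 (pickup(b)): drop {holding(b)}, keep {clear(g), on(a,d), ontable(g)}, require {clear(b), handempty, ontable(b)}
    → {clear(b), clear(g), handempty, on(a,d), ontable(b), ontable(g)}

== RESULT ==
["clear(b)", "clear(g)", "handempty", "on(a,d)", "ontable(b)", "ontable(g)"]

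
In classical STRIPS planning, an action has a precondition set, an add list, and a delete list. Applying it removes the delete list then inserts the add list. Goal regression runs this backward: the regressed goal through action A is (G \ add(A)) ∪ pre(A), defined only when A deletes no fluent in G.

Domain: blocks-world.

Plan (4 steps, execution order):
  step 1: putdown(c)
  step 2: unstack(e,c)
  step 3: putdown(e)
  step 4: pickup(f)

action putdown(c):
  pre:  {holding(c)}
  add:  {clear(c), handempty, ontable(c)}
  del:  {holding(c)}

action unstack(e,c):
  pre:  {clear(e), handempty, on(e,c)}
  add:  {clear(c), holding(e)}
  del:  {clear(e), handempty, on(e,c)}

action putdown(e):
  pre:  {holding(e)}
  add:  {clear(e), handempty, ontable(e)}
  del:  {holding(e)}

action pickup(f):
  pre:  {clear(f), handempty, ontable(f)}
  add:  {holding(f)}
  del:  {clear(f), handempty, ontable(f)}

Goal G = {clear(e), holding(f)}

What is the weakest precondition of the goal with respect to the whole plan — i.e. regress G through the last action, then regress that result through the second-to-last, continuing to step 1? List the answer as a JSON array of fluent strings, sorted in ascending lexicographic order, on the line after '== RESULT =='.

Work backward from the goal:
  through step 4 (pickup(f)): drop {holding(f)}, keep {clear(e)}, require {clear(f), handempty, ontable(f)}
    → {clear(e), clear(f), handempty, ontable(f)}
  through step 3 (putdown(e)): drop {clear(e), handempty}, keep {clear(f), ontable(f)}, require {holding(e)}
    → {clear(f), holding(e), ontable(f)}
  through step 2 (unstack(e,c)): drop {holding(e)}, keep {clear(f), ontable(f)}, require {clear(e), handempty, on(e,c)}
    → {clear(e), clear(f), handempty, on(e,c), ontable(f)}
  through step 1 (putdown(c)): drop {handempty}, keep {clear(e), clear(f), on(e,c), ontable(f)}, require {holding(c)}
    → {clear(e), clear(f), holding(c), on(e,c), ontable(f)}

== RESULT ==
["clear(e)", "clear(f)", "holding(c)", "on(e,c)", "ontable(f)"]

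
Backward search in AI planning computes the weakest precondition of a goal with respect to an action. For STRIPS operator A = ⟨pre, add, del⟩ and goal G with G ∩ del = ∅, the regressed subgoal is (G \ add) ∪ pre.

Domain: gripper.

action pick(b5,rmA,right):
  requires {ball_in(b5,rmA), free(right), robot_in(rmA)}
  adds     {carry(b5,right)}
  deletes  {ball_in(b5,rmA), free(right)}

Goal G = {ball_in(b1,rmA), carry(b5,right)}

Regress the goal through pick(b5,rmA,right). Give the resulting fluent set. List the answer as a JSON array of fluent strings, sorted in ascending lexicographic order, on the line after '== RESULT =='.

Regress:
  G ∩ del = {}  (empty — regression defined)
  G \ add = {ball_in(b1,rmA), carry(b5,right)} \ {carry(b5,right)} = {ball_in(b1,rmA)}
  ∪ pre   = {ball_in(b1,rmA)} ∪ {ball_in(b5,rmA), free(right), robot_in(rmA)}
          = {ball_in(b1,rmA), ball_in(b5,rmA), free(right), robot_in(rmA)}

== RESULT ==
["ball_in(b1,rmA)", "ball_in(b5,rmA)", "free(right)", "robot_in(rmA)"]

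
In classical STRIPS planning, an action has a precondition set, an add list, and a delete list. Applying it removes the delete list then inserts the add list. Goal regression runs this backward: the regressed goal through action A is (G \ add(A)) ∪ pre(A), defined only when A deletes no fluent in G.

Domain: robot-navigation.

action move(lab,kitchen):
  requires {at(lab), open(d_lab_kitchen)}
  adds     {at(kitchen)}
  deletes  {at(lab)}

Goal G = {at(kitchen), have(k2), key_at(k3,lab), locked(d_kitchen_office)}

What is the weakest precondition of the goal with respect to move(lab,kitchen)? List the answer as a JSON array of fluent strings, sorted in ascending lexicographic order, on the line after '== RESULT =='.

Regress:
  G ∩ del = {}  (empty — regression defined)
  G \ add = {at(kitchen), have(k2), key_at(k3,lab), locked(d_kitchen_office)} \ {at(kitchen)} = {have(k2), key_at(k3,lab), locked(d_kitchen_office)}
  ∪ pre   = {have(k2), key_at(k3,lab), locked(d_kitchen_office)} ∪ {at(lab), open(d_lab_kitchen)}
          = {at(lab), have(k2), key_at(k3,lab), locked(d_kitchen_office), open(d_lab_kitchen)}

== RESULT ==
["at(lab)", "have(k2)", "key_at(k3,lab)", "locked(d_kitchen_office)", "open(d_lab_kitchen)"]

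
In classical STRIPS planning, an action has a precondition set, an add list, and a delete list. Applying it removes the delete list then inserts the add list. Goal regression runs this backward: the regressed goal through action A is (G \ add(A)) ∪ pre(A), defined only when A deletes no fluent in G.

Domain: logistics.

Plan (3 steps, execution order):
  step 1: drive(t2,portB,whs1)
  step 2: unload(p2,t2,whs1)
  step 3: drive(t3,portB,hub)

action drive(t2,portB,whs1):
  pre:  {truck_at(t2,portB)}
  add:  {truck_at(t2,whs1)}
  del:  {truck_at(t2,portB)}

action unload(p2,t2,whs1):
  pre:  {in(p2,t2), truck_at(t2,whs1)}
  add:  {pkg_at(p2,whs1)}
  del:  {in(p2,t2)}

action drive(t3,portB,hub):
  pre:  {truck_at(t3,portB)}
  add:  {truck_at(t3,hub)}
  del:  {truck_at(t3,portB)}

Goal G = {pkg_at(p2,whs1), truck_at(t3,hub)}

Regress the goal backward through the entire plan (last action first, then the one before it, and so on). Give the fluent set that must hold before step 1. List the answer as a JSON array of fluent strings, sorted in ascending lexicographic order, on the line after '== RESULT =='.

Work backward from the goal:
  through step 3 (drive(t3,portB,hub)): drop {truck_at(t3,hub)}, keep {pkg_at(p2,whs1)}, require {truck_at(t3,portB)}
    → {pkg_at(p2,whs1), truck_at(t3,portB)}
  through step 2 (unload(p2,t2,whs1)): drop {pkg_at(p2,whs1)}, keep {truck_at(t3,portB)}, require {in(p2,t2), truck_at(t2,whs1)}
    → {in(p2,t2), truck_at(t2,whs1), truck_at(t3,portB)}
  through step 1 (drive(t2,portB,whs1)): drop {truck_at(t2,whs1)}, keep {in(p2,t2), truck_at(t3,portB)}, require {truck_at(t2,portB)}
    → {in(p2,t2), truck_at(t2,portB), truck_at(t3,portB)}

== RESULT ==
["in(p2,t2)", "truck_at(t2,portB)", "truck_at(t3,portB)"]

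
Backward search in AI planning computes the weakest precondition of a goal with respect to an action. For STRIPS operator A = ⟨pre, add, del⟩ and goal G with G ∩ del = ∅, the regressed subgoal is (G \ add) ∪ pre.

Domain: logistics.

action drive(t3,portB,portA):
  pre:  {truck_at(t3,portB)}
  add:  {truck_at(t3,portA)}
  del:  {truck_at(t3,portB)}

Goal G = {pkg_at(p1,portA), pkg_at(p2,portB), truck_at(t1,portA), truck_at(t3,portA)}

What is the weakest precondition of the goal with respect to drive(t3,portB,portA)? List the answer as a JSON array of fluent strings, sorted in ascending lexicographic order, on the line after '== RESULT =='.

Compute (G \ add) ∪ pre:
  G ∩ del = {}  (empty — regression defined)
  G \ add = {pkg_at(p1,portA), pkg_at(p2,portB), truck_at(t1,portA), truck_at(t3,portA)} \ {truck_at(t3,portA)} = {pkg_at(p1,portA), pkg_at(p2,portB), truck_at(t1,portA)}
  ∪ pre   = {pkg_at(p1,portA), pkg_at(p2,portB), truck_at(t1,portA)} ∪ {truck_at(t3,portB)}
          = {pkg_at(p1,portA), pkg_at(p2,portB), truck_at(t1,portA), truck_at(t3,portB)}

== RESULT ==
["pkg_at(p1,portA)", "pkg_at(p2,portB)", "truck_at(t1,portA)", "truck_at(t3,portB)"]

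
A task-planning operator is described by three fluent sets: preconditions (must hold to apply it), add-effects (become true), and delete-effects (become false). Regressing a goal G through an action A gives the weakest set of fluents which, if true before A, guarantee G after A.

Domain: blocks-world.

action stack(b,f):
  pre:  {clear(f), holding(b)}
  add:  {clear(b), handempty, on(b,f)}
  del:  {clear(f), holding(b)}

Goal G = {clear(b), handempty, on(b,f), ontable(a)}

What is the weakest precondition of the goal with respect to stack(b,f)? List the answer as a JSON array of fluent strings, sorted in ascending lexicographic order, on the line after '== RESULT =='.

Regress:
  G ∩ del = {}  (empty — regression defined)
  G \ add = {clear(b), handempty, on(b,f), ontable(a)} \ {clear(b), handempty, on(b,f)} = {ontable(a)}
  ∪ pre   = {ontable(a)} ∪ {clear(f), holding(b)}
          = {clear(f), holding(b), ontable(a)}

== RESULT ==
["clear(f)", "holding(b)", "ontable(a)"]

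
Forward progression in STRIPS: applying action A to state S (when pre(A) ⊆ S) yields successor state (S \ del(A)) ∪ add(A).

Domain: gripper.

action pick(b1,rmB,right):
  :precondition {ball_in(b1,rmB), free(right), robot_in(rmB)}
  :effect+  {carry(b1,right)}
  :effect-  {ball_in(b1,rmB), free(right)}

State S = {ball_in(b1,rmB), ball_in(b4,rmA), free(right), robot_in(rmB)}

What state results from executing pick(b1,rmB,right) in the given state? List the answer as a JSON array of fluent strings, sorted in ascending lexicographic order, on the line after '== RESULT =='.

Progress:
  pre ⊆ S: {ball_in(b1,rmB), free(right), robot_in(rmB)} ⊆ S  — applicable
  S \ del = {ball_in(b4,rmA), robot_in(rmB)}
  ∪ add   = {ball_in(b4,rmA), carry(b1,right), robot_in(rmB)}

== RESULT ==
["ball_in(b4,rmA)", "carry(b1,right)", "robot_in(rmB)"]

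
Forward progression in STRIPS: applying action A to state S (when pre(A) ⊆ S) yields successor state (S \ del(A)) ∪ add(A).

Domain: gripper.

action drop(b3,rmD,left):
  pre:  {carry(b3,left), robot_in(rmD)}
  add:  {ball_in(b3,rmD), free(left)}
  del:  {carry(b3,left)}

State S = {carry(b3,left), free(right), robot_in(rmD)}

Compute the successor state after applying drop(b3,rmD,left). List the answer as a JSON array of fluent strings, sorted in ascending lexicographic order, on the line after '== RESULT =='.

Progress:
  pre ⊆ S: {carry(b3,left), robot_in(rmD)} ⊆ S  — applicable
  S \ del = {free(right), robot_in(rmD)}
  ∪ add   = {ball_in(b3,rmD), free(left), free(right), robot_in(rmD)}

== RESULT ==
["ball_in(b3,rmD)", "free(left)", "free(right)", "robot_in(rmD)"]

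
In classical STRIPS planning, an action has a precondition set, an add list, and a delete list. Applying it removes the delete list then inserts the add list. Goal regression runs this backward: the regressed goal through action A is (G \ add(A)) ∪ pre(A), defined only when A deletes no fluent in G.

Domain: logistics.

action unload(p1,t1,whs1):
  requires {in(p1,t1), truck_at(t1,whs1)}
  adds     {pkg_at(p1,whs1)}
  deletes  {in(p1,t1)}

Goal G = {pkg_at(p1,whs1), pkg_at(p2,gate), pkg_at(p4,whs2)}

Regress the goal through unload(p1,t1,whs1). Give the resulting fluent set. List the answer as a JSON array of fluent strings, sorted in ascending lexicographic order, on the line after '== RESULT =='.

Compute (G \ add) ∪ pre:
  G ∩ del = {}  (empty — regression defined)
  G \ add = {pkg_at(p1,whs1), pkg_at(p2,gate), pkg_at(p4,whs2)} \ {pkg_at(p1,whs1)} = {pkg_at(p2,gate), pkg_at(p4,whs2)}
  ∪ pre   = {pkg_at(p2,gate), pkg_at(p4,whs2)} ∪ {in(p1,t1), truck_at(t1,whs1)}
          = {in(p1,t1), pkg_at(p2,gate), pkg_at(p4,whs2), truck_at(t1,whs1)}

== RESULT ==
["in(p1,t1)", "pkg_at(p2,gate)", "pkg_at(p4,whs2)", "truck_at(t1,whs1)"]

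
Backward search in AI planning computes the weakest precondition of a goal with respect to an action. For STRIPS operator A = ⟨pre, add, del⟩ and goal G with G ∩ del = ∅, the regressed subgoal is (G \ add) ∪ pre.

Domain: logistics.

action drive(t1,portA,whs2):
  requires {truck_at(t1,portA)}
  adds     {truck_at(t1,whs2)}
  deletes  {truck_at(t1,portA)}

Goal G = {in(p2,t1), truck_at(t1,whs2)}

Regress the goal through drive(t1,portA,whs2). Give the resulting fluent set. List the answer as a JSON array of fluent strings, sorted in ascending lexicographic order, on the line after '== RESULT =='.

Regress:
  G ∩ del = {}  (empty — regression defined)
  G \ add = {in(p2,t1), truck_at(t1,whs2)} \ {truck_at(t1,whs2)} = {in(p2,t1)}
  ∪ pre   = {in(p2,t1)} ∪ {truck_at(t1,portA)}
          = {in(p2,t1), truck_at(t1,portA)}

== RESULT ==
["in(p2,t1)", "truck_at(t1,portA)"]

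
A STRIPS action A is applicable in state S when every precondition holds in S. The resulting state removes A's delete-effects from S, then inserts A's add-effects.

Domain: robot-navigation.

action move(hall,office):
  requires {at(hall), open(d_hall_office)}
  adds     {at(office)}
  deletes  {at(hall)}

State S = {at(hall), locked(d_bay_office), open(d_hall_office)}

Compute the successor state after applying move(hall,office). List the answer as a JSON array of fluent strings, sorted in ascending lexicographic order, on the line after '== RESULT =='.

Progress:
  pre ⊆ S: {at(hall), open(d_hall_office)} ⊆ S  — applicable
  S \ del = {locked(d_bay_office), open(d_hall_office)}
  ∪ add   = {at(office), locked(d_bay_office), open(d_hall_office)}

== RESULT ==
["at(office)", "locked(d_bay_office)", "open(d_hall_office)"]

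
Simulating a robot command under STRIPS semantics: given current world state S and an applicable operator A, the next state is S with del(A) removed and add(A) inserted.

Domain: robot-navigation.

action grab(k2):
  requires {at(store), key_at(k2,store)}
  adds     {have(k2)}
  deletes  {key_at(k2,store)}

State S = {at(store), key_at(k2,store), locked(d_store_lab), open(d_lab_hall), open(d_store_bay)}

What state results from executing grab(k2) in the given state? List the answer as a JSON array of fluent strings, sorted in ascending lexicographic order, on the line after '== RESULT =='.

Compute (S \ del) ∪ add:
  pre ⊆ S: {at(store), key_at(k2,store)} ⊆ S  — applicable
  S \ del = {at(store), locked(d_store_lab), open(d_lab_hall), open(d_store_bay)}
  ∪ add   = {at(store), have(k2), locked(d_store_lab), open(d_lab_hall), open(d_store_bay)}

== RESULT ==
["at(store)", "have(k2)", "locked(d_store_lab)", "open(d_lab_hall)", "open(d_store_bay)"]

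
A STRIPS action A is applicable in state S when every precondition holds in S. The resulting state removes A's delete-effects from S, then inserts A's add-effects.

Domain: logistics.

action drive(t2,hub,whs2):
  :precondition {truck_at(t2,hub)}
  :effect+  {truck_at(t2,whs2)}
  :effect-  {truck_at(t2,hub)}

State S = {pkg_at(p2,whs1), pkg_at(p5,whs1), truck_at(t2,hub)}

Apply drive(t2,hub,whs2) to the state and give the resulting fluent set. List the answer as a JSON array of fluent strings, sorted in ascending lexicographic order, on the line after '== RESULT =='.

Progress:
  pre ⊆ S: {truck_at(t2,hub)} ⊆ S  — applicable
  S \ del = {pkg_at(p2,whs1), pkg_at(p5,whs1)}
  ∪ add   = {pkg_at(p2,whs1), pkg_at(p5,whs1), truck_at(t2,whs2)}

== RESULT ==
["pkg_at(p2,whs1)", "pkg_at(p5,whs1)", "truck_at(t2,whs2)"]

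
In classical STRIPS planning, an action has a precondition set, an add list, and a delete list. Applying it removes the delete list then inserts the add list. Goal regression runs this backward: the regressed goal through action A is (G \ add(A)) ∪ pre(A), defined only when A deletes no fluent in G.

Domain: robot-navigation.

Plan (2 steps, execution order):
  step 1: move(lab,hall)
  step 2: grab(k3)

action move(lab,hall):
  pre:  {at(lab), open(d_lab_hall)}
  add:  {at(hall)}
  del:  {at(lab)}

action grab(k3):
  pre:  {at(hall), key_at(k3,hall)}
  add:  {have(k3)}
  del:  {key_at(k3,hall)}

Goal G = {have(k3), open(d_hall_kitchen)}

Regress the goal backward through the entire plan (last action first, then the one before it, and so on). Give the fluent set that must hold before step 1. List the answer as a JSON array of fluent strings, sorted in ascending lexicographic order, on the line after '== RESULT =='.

Work backward from the goal:
  through step 2 (grab(k3)): drop {have(k3)}, keep {open(d_hall_kitchen)}, require {at(hall), key_at(k3,hall)}
    → {at(hall), key_at(k3,hall), open(d_hall_kitchen)}
  through step 1 (move(lab,hall)): drop {at(hall)}, keep {key_at(k3,hall), open(d_hall_kitchen)}, require {at(lab), open(d_lab_hall)}
    → {at(lab), key_at(k3,hall), open(d_hall_kitchen), open(d_lab_hall)}

== RESULT ==
["at(lab)", "key_at(k3,hall)", "open(d_hall_kitchen)", "open(d_lab_hall)"]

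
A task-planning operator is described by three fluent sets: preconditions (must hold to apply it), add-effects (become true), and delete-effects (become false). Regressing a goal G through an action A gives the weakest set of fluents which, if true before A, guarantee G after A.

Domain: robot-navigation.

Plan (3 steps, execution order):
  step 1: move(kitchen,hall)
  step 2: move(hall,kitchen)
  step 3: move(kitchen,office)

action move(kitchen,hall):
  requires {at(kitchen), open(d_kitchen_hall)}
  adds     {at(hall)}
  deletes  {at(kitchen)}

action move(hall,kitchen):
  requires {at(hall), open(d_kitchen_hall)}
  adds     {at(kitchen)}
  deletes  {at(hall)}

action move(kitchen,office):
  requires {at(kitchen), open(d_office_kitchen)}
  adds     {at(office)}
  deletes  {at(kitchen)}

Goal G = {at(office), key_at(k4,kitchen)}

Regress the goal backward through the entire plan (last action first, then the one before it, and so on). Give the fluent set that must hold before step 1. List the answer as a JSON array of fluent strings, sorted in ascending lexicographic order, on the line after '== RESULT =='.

Work backward from the goal:
  through step 3 (move(kitchen,office)): drop {at(office)}, keep {key_at(k4,kitchen)}, require {at(kitchen), open(d_office_kitchen)}
    → {at(kitchen), key_at(k4,kitchen), open(d_office_kitchen)}
  through step 2 (move(hall,kitchen)): drop {at(kitchen)}, keep {key_at(k4,kitchen), open(d_office_kitchen)}, require {at(hall), open(d_kitchen_hall)}
    → {at(hall), key_at(k4,kitchen), open(d_kitchen_hall), open(d_office_kitchen)}
  through step 1 (move(kitchen,hall)): drop {at(hall)}, keep {key_at(k4,kitchen), open(d_kitchen_hall), open(d_office_kitchen)}, require {at(kitchen), open(d_kitchen_hall)}
    → {at(kitchen), key_at(k4,kitchen), open(d_kitchen_hall), open(d_office_kitchen)}

== RESULT ==
["at(kitchen)", "key_at(k4,kitchen)", "open(d_kitchen_hall)", "open(d_office_kitchen)"]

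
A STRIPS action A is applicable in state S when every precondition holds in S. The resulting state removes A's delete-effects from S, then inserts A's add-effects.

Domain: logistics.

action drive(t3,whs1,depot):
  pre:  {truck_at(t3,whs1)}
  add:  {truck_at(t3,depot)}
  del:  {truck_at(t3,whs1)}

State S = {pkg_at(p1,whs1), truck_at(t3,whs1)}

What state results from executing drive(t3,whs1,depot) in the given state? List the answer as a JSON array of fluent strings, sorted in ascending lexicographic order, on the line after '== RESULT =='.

Compute (S \ del) ∪ add:
  pre ⊆ S: {truck_at(t3,whs1)} ⊆ S  — applicable
  S \ del = {pkg_at(p1,whs1)}
  ∪ add   = {pkg_at(p1,whs1), truck_at(t3,depot)}

== RESULT ==
["pkg_at(p1,whs1)", "truck_at(t3,depot)"]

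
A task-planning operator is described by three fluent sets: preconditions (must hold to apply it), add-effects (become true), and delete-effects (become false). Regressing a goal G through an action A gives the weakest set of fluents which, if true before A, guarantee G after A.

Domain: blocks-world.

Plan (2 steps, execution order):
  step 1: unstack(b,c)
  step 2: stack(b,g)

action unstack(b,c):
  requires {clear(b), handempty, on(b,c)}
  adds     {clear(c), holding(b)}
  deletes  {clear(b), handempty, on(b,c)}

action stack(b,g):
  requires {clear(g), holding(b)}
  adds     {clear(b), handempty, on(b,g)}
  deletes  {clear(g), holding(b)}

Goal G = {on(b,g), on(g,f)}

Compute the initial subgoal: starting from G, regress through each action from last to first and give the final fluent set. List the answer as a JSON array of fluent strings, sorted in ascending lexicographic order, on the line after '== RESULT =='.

Work backward from the goal:
  through step 2 (stack(b,g)): drop {on(b,g)}, keep {on(g,f)}, require {clear(g), holding(b)}
    → {clear(g), holding(b), on(g,f)}
  through step 1 (unstack(b,c)): drop {holding(b)}, keep {clear(g), on(g,f)}, require {clear(b), handempty, on(b,c)}
    → {clear(b), clear(g), handempty, on(b,c), on(g,f)}

== RESULT ==
["clear(b)", "clear(g)", "handempty", "on(b,c)", "on(g,f)"]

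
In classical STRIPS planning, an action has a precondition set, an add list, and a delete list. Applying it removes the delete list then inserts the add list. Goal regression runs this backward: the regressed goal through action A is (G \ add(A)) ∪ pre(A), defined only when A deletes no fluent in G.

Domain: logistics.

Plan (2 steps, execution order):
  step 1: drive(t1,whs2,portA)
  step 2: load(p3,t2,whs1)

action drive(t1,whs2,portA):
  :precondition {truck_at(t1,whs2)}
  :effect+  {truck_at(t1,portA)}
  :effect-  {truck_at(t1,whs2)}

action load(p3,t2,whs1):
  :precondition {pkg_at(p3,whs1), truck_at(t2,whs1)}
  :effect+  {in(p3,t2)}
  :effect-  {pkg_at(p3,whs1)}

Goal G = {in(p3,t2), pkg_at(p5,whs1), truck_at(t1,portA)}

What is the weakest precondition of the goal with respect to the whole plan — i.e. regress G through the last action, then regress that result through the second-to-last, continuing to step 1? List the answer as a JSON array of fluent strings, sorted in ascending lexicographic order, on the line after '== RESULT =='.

Regress step by step:
  through step 2 (load(p3,t2,whs1)): drop {in(p3,t2)}, keep {pkg_at(p5,whs1), truck_at(t1,portA)}, require {pkg_at(p3,whs1), truck_at(t2,whs1)}
    → {pkg_at(p3,whs1), pkg_at(p5,whs1), truck_at(t1,portA), truck_at(t2,whs1)}
  through step 1 (drive(t1,whs2,portA)): drop {truck_at(t1,portA)}, keep {pkg_at(p3,whs1), pkg_at(p5,whs1), truck_at(t2,whs1)}, require {truck_at(t1,whs2)}
    → {pkg_at(p3,whs1), pkg_at(p5,whs1), truck_at(t1,whs2), truck_at(t2,whs1)}

== RESULT ==
["pkg_at(p3,whs1)", "pkg_at(p5,whs1)", "truck_at(t1,whs2)", "truck_at(t2,whs1)"]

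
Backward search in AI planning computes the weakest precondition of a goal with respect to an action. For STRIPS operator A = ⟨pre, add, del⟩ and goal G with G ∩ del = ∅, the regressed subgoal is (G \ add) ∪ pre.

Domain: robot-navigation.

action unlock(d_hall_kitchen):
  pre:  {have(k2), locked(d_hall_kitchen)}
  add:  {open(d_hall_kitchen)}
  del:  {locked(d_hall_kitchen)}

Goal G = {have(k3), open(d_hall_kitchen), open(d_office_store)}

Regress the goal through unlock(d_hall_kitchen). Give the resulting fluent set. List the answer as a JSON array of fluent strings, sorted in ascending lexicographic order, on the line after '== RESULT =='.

Regress:
  G ∩ del = {}  (empty — regression defined)
  G \ add = {have(k3), open(d_hall_kitchen), open(d_office_store)} \ {open(d_hall_kitchen)} = {have(k3), open(d_office_store)}
  ∪ pre   = {have(k3), open(d_office_store)} ∪ {have(k2), locked(d_hall_kitchen)}
          = {have(k2), have(k3), locked(d_hall_kitchen), open(d_office_store)}

== RESULT ==
["have(k2)", "have(k3)", "locked(d_hall_kitchen)", "open(d_office_store)"]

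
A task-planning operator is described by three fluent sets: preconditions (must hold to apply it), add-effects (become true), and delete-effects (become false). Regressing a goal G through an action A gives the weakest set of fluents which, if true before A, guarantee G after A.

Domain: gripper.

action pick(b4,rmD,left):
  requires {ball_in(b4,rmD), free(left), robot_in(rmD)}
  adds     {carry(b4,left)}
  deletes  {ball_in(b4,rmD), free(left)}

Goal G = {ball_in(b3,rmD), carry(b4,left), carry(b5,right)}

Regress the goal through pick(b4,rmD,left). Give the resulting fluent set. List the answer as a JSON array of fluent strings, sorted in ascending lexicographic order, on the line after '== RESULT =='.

Compute (G \ add) ∪ pre:
  G ∩ del = {}  (empty — regression defined)
  G \ add = {ball_in(b3,rmD), carry(b4,left), carry(b5,right)} \ {carry(b4,left)} = {ball_in(b3,rmD), carry(b5,right)}
  ∪ pre   = {ball_in(b3,rmD), carry(b5,right)} ∪ {ball_in(b4,rmD), free(left), robot_in(rmD)}
          = {ball_in(b3,rmD), ball_in(b4,rmD), carry(b5,right), free(left), robot_in(rmD)}

== RESULT ==
["ball_in(b3,rmD)", "ball_in(b4,rmD)", "carry(b5,right)", "free(left)", "robot_in(rmD)"]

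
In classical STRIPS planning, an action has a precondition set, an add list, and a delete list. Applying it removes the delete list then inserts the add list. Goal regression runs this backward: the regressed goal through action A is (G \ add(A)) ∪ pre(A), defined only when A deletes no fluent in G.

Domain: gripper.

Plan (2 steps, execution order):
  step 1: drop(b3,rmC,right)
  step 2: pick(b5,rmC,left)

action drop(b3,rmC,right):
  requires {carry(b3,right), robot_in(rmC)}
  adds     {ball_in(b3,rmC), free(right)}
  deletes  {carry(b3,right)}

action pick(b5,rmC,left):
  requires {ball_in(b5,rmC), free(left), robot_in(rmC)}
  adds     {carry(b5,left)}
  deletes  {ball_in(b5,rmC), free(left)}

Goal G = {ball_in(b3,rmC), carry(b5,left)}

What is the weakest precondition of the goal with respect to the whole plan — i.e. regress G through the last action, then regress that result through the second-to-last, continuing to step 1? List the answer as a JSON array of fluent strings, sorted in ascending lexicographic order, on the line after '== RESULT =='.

Regress step by step:
  through step 2 (pick(b5,rmC,left)): drop {carry(b5,left)}, keep {ball_in(b3,rmC)}, require {ball_in(b5,rmC), free(left), robot_in(rmC)}
    → {ball_in(b3,rmC), ball_in(b5,rmC), free(left), robot_in(rmC)}
  through step 1 (drop(b3,rmC,right)): drop {ball_in(b3,rmC)}, keep {ball_in(b5,rmC), free(left), robot_in(rmC)}, require {carry(b3,right), robot_in(rmC)}
    → {ball_in(b5,rmC), carry(b3,right), free(left), robot_in(rmC)}

== RESULT ==
["ball_in(b5,rmC)", "carry(b3,right)", "free(left)", "robot_in(rmC)"]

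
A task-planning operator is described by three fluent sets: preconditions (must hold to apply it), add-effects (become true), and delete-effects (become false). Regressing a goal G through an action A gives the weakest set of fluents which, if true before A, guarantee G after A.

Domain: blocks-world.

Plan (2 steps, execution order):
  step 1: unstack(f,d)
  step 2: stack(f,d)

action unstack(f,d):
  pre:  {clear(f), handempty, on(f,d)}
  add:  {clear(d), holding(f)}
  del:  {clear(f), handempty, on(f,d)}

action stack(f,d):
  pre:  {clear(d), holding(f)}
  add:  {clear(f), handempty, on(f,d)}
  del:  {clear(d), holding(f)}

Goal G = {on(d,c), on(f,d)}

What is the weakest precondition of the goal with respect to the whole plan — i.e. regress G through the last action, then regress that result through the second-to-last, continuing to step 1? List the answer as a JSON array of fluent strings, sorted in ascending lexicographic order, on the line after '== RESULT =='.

Work backward from the goal:
  through step 2 (stack(f,d)): drop {on(f,d)}, keep {on(d,c)}, require {clear(d), holding(f)}
    → {clear(d), holding(f), on(d,c)}
  through step 1 (unstack(f,d)): drop {clear(d), holding(f)}, keep {on(d,c)}, require {clear(f), handempty, on(f,d)}
    → {clear(f), handempty, on(d,c), on(f,d)}

== RESULT ==
["clear(f)", "handempty", "on(d,c)", "on(f,d)"]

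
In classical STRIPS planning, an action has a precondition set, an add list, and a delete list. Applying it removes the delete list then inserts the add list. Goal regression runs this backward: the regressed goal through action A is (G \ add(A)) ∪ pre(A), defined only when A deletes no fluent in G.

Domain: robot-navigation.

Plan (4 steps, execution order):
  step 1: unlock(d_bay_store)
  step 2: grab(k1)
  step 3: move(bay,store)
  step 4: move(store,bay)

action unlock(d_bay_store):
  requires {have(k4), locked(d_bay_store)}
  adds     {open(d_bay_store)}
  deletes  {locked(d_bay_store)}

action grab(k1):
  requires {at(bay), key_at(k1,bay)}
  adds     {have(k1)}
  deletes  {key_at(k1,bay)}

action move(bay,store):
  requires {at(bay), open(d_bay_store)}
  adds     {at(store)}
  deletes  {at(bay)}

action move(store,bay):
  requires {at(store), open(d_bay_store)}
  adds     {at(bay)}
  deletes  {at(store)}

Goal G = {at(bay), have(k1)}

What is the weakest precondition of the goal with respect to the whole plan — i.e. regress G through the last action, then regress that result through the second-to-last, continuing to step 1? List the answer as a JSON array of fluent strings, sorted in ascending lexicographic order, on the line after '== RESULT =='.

Work backward from the goal:
  through step 4 (move(store,bay)): drop {at(bay)}, keep {have(k1)}, require {at(store), open(d_bay_store)}
    → {at(store), have(k1), open(d_bay_store)}
  through step 3 (move(bay,store)): drop {at(store)}, keep {have(k1), open(d_bay_store)}, require {at(bay), open(d_bay_store)}
    → {at(bay), have(k1), open(d_bay_store)}
  through step 2 (grab(k1)): drop {have(k1)}, keep {at(bay), open(d_bay_store)}, require {at(bay), key_at(k1,bay)}
    → {at(bay), key_at(k1,bay), open(d_bay_store)}
  through step 1 (unlock(d_bay_store)): drop {open(d_bay_store)}, keep {at(bay), key_at(k1,bay)}, require {have(k4), locked(d_bay_store)}
    → {at(bay), have(k4), key_at(k1,bay), locked(d_bay_store)}

== RESULT ==
["at(bay)", "have(k4)", "key_at(k1,bay)", "locked(d_bay_store)"]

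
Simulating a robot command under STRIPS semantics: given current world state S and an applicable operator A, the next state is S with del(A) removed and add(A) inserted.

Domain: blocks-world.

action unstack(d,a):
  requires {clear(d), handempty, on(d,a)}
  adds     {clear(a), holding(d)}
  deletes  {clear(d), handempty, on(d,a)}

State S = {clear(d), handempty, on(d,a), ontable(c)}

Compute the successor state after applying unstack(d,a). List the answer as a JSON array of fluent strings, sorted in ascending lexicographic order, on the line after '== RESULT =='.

Progress:
  pre ⊆ S: {clear(d), handempty, on(d,a)} ⊆ S  — applicable
  S \ del = {ontable(c)}
  ∪ add   = {clear(a), holding(d), ontable(c)}

== RESULT ==
["clear(a)", "holding(d)", "ontable(c)"]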